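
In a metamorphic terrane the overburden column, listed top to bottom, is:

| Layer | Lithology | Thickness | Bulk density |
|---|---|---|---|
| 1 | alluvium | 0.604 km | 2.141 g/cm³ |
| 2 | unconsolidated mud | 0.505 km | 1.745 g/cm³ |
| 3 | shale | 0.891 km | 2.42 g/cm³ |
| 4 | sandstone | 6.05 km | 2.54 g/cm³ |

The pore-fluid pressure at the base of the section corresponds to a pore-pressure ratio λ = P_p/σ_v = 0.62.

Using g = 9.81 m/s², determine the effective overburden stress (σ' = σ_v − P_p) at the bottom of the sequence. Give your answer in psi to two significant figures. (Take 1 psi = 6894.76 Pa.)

11000 psi

Overburden (lithostatic) stress σ_v:
alluvium: 2141 kg/m³ × 9.81 m/s² × 604 m = 1.269×10^7 Pa = 12.69 MPa
unconsolidated mud: 1745 kg/m³ × 9.81 m/s² × 505 m = 8.645×10^6 Pa = 8.645 MPa
shale: 2420 kg/m³ × 9.81 m/s² × 891 m = 2.115×10^7 Pa = 21.15 MPa
sandstone: 2540 kg/m³ × 9.81 m/s² × 6050 m = 1.508×10^8 Pa = 150.8 MPa
Total = 12.69 + 8.645 + 21.15 + 150.8 = 193.23 MPa
Pore pressure P_p = λ·σ_v = 0.62 × 193.2 MPa = 119.8 MPa
Effective stress σ' = σ_v − P_p = 193.2 − 119.8 = 73.429 MPa = 10650 psi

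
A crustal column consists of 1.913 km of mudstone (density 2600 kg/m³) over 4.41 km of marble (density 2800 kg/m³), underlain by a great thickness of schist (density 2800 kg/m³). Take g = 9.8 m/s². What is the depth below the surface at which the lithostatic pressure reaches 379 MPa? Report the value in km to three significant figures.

Pressure at base of upper layers: 2600×9.8×1913 + 2800×9.8×4410 = 1.698×10^8 Pa = 169.8 MPa
Remaining pressure to be supplied by schist: 3.790×10^8 − 1.698×10^8 = 2.092×10^8 Pa
Additional depth in schist = 2.092×10^8 Pa / (2800 kg/m³ × 9.8 m/s²) = 7625.6 m
Total depth = 6323 m + 7625.6 m = 13949 m
= 13.949 km

13.9 km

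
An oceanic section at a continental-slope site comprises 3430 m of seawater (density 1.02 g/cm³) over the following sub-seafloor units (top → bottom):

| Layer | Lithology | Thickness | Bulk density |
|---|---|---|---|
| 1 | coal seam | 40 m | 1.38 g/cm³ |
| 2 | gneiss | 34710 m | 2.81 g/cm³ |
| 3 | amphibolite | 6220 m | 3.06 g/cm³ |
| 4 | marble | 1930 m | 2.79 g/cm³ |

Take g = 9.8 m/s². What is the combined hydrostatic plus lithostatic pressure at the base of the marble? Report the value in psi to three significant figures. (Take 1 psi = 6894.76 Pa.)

178000 psi

seawater: 1020 kg/m³ × 9.8 m/s² × 3430 m = 3.429×10^7 Pa = 4973 psi
coal seam: 1380 kg/m³ × 9.8 m/s² × 40 m = 5.410×10^5 Pa = 78.46 psi
gneiss: 2810 kg/m³ × 9.8 m/s² × 34710 m = 9.558×10^8 Pa = 1.386×10^5 psi
amphibolite: 3060 kg/m³ × 9.8 m/s² × 6220 m = 1.865×10^8 Pa = 27053 psi
marble: 2790 kg/m³ × 9.8 m/s² × 1930 m = 5.277×10^7 Pa = 7654 psi
Total = 4973 + 78.46 + 1.386×10^5 + 27053 + 7654 = 1.7839×10^5 psi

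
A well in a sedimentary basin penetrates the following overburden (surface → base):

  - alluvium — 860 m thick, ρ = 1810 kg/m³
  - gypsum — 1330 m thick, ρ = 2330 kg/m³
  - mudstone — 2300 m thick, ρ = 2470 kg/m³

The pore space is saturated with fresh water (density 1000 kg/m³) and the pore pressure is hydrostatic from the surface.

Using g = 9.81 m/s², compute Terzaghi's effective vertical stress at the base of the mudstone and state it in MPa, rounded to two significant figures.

Overburden (lithostatic) stress σ_v:
alluvium: 1810 kg/m³ × 9.81 m/s² × 860 m = 1.527×10^7 Pa = 15.27 MPa
gypsum: 2330 kg/m³ × 9.81 m/s² × 1330 m = 3.040×10^7 Pa = 30.40 MPa
mudstone: 2470 kg/m³ × 9.81 m/s² × 2300 m = 5.573×10^7 Pa = 55.73 MPa
Total = 15.27 + 30.40 + 55.73 = 101.40 MPa
Pore pressure P_p = 1000 kg/m³ × 9.81 m/s² × 4490 m = 4.405×10^7 Pa = 44.05 MPa
Effective stress σ' = σ_v − P_p = 101.4 − 44.05 = 57.354 MPa

57 MPa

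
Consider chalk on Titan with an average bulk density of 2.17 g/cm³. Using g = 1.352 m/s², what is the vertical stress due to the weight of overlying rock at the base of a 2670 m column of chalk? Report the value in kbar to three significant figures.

chalk: 2170 kg/m³ × 1.352 m/s² × 2670 m = 7.833×10^6 Pa = 0.07833 kbar

0.0783 kbar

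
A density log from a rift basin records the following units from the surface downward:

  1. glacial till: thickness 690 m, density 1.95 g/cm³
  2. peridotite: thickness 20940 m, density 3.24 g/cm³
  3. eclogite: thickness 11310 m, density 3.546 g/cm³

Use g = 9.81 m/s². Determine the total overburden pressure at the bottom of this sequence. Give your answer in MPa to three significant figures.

1070 MPa

glacial till: 1950 kg/m³ × 9.81 m/s² × 690 m = 1.320×10^7 Pa = 13.20 MPa
peridotite: 3240 kg/m³ × 9.81 m/s² × 20940 m = 6.656×10^8 Pa = 665.6 MPa
eclogite: 3546 kg/m³ × 9.81 m/s² × 11310 m = 3.934×10^8 Pa = 393.4 MPa
Total = 13.20 + 665.6 + 393.4 = 1072.2 MPa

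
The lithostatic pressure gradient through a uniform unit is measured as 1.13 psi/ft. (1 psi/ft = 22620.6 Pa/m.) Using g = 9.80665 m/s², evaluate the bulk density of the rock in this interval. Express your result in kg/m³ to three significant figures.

ρ = (dP/dz)/g = 1.13 psi/ft / 9.80665 m/s² = 25561 Pa/m / 9.80665 m/s² = 2606.5 kg/m³

2610 kg/m³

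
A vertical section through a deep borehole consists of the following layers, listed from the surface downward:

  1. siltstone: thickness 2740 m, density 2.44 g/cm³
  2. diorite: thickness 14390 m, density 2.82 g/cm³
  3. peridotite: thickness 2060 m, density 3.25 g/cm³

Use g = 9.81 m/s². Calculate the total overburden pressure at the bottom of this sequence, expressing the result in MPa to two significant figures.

530 MPa

siltstone: 2440 kg/m³ × 9.81 m/s² × 2740 m = 6.559×10^7 Pa = 65.59 MPa
diorite: 2820 kg/m³ × 9.81 m/s² × 14390 m = 3.981×10^8 Pa = 398.1 MPa
peridotite: 3250 kg/m³ × 9.81 m/s² × 2060 m = 6.568×10^7 Pa = 65.68 MPa
Total = 65.59 + 398.1 + 65.68 = 529.35 MPa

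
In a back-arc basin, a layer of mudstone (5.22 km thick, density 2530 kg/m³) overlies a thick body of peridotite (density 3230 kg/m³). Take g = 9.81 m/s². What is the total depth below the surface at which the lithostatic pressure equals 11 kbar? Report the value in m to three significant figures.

Pressure at base of upper layers: 2530×9.81×5220 = 1.296×10^8 Pa = 1.296 kbar
Remaining pressure to be supplied by peridotite: 1.100×10^9 − 1.296×10^8 = 9.704×10^8 Pa
Additional depth in peridotite = 9.704×10^8 Pa / (3230 kg/m³ × 9.81 m/s²) = 30627 m
Total depth = 5220 m + 30627 m = 35847 m

35800 m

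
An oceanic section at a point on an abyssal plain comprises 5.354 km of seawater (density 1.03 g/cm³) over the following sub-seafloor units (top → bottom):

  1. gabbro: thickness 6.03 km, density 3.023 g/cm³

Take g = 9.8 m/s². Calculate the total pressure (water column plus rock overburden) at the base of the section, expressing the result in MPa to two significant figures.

230 MPa

seawater: 1030 kg/m³ × 9.8 m/s² × 5354 m = 5.404×10^7 Pa = 54.04 MPa
gabbro: 3023 kg/m³ × 9.8 m/s² × 6030 m = 1.786×10^8 Pa = 178.6 MPa
Total = 54.04 + 178.6 = 232.68 MPa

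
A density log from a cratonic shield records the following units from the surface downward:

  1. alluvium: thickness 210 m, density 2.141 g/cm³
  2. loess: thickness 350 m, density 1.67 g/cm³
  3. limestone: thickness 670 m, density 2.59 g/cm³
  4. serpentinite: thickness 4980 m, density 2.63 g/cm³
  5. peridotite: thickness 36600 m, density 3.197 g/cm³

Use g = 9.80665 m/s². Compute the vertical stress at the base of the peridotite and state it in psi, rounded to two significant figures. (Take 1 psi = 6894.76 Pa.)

190000 psi

alluvium: 2141 kg/m³ × 9.80665 m/s² × 210 m = 4.409×10^6 Pa = 639.5 psi
loess: 1670 kg/m³ × 9.80665 m/s² × 350 m = 5.732×10^6 Pa = 831.4 psi
limestone: 2590 kg/m³ × 9.80665 m/s² × 670 m = 1.702×10^7 Pa = 2468 psi
serpentinite: 2630 kg/m³ × 9.80665 m/s² × 4980 m = 1.284×10^8 Pa = 18629 psi
peridotite: 3197 kg/m³ × 9.80665 m/s² × 36600 m = 1.147×10^9 Pa = 1.664×10^5 psi
Total = 639.5 + 831.4 + 2468 + 18629 + 1.664×10^5 = 1.8900×10^5 psi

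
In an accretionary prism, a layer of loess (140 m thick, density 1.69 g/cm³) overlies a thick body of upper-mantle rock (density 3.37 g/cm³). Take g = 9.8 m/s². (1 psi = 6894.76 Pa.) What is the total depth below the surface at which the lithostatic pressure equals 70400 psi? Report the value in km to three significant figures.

14.8 km

Pressure at base of upper layers: 1690×9.8×140 = 2.319×10^6 Pa = 336.3 psi
Remaining pressure to be supplied by upper-mantle rock: 4.854×10^8 − 2.319×10^6 = 4.831×10^8 Pa
Additional depth in upper-mantle rock = 4.831×10^8 Pa / (3370 kg/m³ × 9.8 m/s²) = 14627 m
Total depth = 140 m + 14627 m = 14767 m
= 14.767 km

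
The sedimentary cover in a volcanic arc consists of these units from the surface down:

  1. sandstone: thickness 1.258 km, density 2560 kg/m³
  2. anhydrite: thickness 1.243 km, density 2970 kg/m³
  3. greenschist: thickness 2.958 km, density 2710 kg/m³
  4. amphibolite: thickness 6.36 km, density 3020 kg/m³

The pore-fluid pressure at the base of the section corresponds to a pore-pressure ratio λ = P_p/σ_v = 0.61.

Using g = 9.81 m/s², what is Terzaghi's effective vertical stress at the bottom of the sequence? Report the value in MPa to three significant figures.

Overburden (lithostatic) stress σ_v:
sandstone: 2560 kg/m³ × 9.81 m/s² × 1258 m = 3.159×10^7 Pa = 31.59 MPa
anhydrite: 2970 kg/m³ × 9.81 m/s² × 1243 m = 3.622×10^7 Pa = 36.22 MPa
greenschist: 2710 kg/m³ × 9.81 m/s² × 2958 m = 7.864×10^7 Pa = 78.64 MPa
amphibolite: 3020 kg/m³ × 9.81 m/s² × 6360 m = 1.884×10^8 Pa = 188.4 MPa
Total = 31.59 + 36.22 + 78.64 + 188.4 = 334.87 MPa
Pore pressure P_p = λ·σ_v = 0.61 × 334.9 MPa = 204.3 MPa
Effective stress σ' = σ_v − P_p = 334.9 − 204.3 = 130.60 MPa

131 MPa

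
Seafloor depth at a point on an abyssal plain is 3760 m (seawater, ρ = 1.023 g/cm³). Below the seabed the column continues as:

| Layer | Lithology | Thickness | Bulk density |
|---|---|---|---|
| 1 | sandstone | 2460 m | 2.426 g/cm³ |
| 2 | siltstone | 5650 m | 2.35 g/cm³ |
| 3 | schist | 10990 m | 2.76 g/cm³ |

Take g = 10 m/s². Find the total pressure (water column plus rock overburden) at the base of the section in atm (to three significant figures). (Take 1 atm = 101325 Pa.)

5270 atm

seawater: 1023 kg/m³ × 10 m/s² × 3760 m = 3.846×10^7 Pa = 379.6 atm
sandstone: 2426 kg/m³ × 10 m/s² × 2460 m = 5.968×10^7 Pa = 589.0 atm
siltstone: 2350 kg/m³ × 10 m/s² × 5650 m = 1.328×10^8 Pa = 1310 atm
schist: 2760 kg/m³ × 10 m/s² × 10990 m = 3.033×10^8 Pa = 2994 atm
Total = 379.6 + 589.0 + 1310 + 2994 = 5272.6 atm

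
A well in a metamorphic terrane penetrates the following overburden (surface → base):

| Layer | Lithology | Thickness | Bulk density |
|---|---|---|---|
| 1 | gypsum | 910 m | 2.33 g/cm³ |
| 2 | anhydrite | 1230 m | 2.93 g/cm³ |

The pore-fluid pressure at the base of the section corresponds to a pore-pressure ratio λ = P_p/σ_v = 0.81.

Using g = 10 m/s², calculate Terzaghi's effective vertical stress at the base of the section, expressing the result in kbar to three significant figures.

0.109 kbar

Overburden (lithostatic) stress σ_v:
gypsum: 2330 kg/m³ × 10 m/s² × 910 m = 2.120×10^7 Pa = 21.20 MPa
anhydrite: 2930 kg/m³ × 10 m/s² × 1230 m = 3.604×10^7 Pa = 36.04 MPa
Total = 21.20 + 36.04 = 57.242 MPa
Pore pressure P_p = λ·σ_v = 0.81 × 57.24 MPa = 46.37 MPa
Effective stress σ' = σ_v − P_p = 57.24 − 46.37 = 10.876 MPa = 0.10876 kbar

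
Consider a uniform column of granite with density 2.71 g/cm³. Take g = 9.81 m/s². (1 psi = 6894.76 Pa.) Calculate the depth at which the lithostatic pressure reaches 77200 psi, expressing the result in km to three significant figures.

20.0 km

h = P/(ρg) = 77200 psi / (2710 kg/m³ × 9.81 m/s²) = 5.323×10^8 Pa / 26585 Pa/m = 20022 m
= 20.022 km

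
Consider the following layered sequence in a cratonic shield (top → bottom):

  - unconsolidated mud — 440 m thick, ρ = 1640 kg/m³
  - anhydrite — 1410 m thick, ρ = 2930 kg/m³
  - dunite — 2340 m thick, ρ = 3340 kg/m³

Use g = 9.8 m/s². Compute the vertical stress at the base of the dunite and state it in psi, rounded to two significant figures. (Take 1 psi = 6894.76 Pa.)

unconsolidated mud: 1640 kg/m³ × 9.8 m/s² × 440 m = 7.072×10^6 Pa = 1026 psi
anhydrite: 2930 kg/m³ × 9.8 m/s² × 1410 m = 4.049×10^7 Pa = 5872 psi
dunite: 3340 kg/m³ × 9.8 m/s² × 2340 m = 7.659×10^7 Pa = 11109 psi
Total = 1026 + 5872 + 11109 = 18007 psi

18000 psi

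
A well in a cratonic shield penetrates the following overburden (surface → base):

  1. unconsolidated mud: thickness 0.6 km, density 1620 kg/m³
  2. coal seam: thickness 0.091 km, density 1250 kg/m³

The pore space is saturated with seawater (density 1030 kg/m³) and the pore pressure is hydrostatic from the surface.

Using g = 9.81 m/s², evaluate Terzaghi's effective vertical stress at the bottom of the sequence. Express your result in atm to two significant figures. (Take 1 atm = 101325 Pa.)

36 atm

Overburden (lithostatic) stress σ_v:
unconsolidated mud: 1620 kg/m³ × 9.81 m/s² × 600 m = 9.535×10^6 Pa = 9.535 MPa
coal seam: 1250 kg/m³ × 9.81 m/s² × 91 m = 1.116×10^6 Pa = 1.116 MPa
Total = 9.535 + 1.116 = 10.651 MPa
Pore pressure P_p = 1030 kg/m³ × 9.81 m/s² × 691 m = 6.982×10^6 Pa = 6.982 MPa
Effective stress σ' = σ_v − P_p = 10.65 − 6.982 = 3.6691 MPa = 36.212 atm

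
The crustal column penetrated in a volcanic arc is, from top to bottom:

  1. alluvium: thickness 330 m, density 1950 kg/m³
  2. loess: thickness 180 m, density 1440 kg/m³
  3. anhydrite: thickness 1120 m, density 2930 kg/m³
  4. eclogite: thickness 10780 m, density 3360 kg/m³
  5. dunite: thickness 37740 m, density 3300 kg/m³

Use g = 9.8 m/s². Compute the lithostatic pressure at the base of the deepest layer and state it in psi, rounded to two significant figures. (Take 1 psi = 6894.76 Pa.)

230000 psi

alluvium: 1950 kg/m³ × 9.8 m/s² × 330 m = 6.306×10^6 Pa = 914.7 psi
loess: 1440 kg/m³ × 9.8 m/s² × 180 m = 2.540×10^6 Pa = 368.4 psi
anhydrite: 2930 kg/m³ × 9.8 m/s² × 1120 m = 3.216×10^7 Pa = 4664 psi
eclogite: 3360 kg/m³ × 9.8 m/s² × 10780 m = 3.550×10^8 Pa = 51483 psi
dunite: 3300 kg/m³ × 9.8 m/s² × 37740 m = 1.221×10^9 Pa = 1.770×10^5 psi
Total = 914.7 + 368.4 + 4664 + 51483 + 1.770×10^5 = 2.3445×10^5 psi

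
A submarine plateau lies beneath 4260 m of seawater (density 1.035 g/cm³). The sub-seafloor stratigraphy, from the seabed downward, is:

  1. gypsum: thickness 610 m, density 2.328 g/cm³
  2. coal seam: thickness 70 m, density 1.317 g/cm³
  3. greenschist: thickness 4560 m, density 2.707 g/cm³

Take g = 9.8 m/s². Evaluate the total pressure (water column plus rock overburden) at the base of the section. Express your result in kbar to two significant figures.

1.8 kbar

seawater: 1035 kg/m³ × 9.8 m/s² × 4260 m = 4.321×10^7 Pa = 0.4321 kbar
gypsum: 2328 kg/m³ × 9.8 m/s² × 610 m = 1.392×10^7 Pa = 0.1392 kbar
coal seam: 1317 kg/m³ × 9.8 m/s² × 70 m = 9.035×10^5 Pa = 9.035×10^-3 kbar
greenschist: 2707 kg/m³ × 9.8 m/s² × 4560 m = 1.210×10^8 Pa = 1.210 kbar
Total = 0.4321 + 0.1392 + 9.035×10^-3 + 1.210 = 1.7900 kbar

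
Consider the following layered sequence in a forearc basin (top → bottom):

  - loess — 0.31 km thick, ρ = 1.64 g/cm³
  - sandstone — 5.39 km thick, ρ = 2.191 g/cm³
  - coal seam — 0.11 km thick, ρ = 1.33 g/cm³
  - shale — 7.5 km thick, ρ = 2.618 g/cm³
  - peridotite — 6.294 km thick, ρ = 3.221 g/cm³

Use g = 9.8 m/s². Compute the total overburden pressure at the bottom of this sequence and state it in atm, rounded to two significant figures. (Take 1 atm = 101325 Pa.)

loess: 1640 kg/m³ × 9.8 m/s² × 310 m = 4.982×10^6 Pa = 49.17 atm
sandstone: 2191 kg/m³ × 9.8 m/s² × 5390 m = 1.157×10^8 Pa = 1142 atm
coal seam: 1330 kg/m³ × 9.8 m/s² × 110 m = 1.434×10^6 Pa = 14.15 atm
shale: 2618 kg/m³ × 9.8 m/s² × 7500 m = 1.924×10^8 Pa = 1899 atm
peridotite: 3221 kg/m³ × 9.8 m/s² × 6294 m = 1.987×10^8 Pa = 1961 atm
Total = 49.17 + 1142 + 14.15 + 1899 + 1961 = 5065.4 atm

5100 atm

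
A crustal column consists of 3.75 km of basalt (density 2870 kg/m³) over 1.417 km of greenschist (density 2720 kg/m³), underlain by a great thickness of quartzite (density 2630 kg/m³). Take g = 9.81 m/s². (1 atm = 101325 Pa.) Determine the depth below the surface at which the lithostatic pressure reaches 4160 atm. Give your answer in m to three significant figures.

15900 m

Pressure at base of upper layers: 2870×9.81×3750 + 2720×9.81×1417 = 1.434×10^8 Pa = 1415 atm
Remaining pressure to be supplied by quartzite: 4.215×10^8 − 1.434×10^8 = 2.781×10^8 Pa
Additional depth in quartzite = 2.781×10^8 Pa / (2630 kg/m³ × 9.81 m/s²) = 10780 m
Total depth = 5167 m + 10780 m = 15947 m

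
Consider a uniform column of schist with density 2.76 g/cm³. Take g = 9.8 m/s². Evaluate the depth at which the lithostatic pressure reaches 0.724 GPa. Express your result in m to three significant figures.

26800 m

h = P/(ρg) = 0.724 GPa / (2760 kg/m³ × 9.8 m/s²) = 7.240×10^8 Pa / 27048 Pa/m = 26767 m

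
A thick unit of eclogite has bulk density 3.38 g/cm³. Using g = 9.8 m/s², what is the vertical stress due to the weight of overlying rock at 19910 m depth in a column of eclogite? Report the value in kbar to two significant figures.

6.6 kbar

eclogite: 3380 kg/m³ × 9.8 m/s² × 19910 m = 6.595×10^8 Pa = 6.595 kbar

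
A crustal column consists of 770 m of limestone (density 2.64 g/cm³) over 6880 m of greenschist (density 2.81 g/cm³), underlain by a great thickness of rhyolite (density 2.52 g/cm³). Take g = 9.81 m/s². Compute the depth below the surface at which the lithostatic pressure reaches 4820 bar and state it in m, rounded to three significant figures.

18700 m

Pressure at base of upper layers: 2640×9.81×770 + 2810×9.81×6880 = 2.096×10^8 Pa = 2096 bar
Remaining pressure to be supplied by rhyolite: 4.820×10^8 − 2.096×10^8 = 2.724×10^8 Pa
Additional depth in rhyolite = 2.724×10^8 Pa / (2520 kg/m³ × 9.81 m/s²) = 11019 m
Total depth = 7650 m + 11019 m = 18669 m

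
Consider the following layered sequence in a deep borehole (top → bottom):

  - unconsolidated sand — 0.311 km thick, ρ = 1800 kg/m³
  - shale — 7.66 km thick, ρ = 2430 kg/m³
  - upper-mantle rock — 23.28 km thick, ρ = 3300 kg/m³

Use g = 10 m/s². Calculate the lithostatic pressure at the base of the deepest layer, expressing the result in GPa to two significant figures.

0.96 GPa

unconsolidated sand: 1800 kg/m³ × 10 m/s² × 311 m = 5.598×10^6 Pa = 5.598×10^-3 GPa
shale: 2430 kg/m³ × 10 m/s² × 7660 m = 1.861×10^8 Pa = 0.1861 GPa
upper-mantle rock: 3300 kg/m³ × 10 m/s² × 23280 m = 7.682×10^8 Pa = 0.7682 GPa
Total = 5.598×10^-3 + 0.1861 + 0.7682 = 0.95998 GPa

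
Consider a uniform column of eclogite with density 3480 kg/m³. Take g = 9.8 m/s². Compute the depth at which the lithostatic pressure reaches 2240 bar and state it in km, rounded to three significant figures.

6.57 km

h = P/(ρg) = 2240 bar / (3480 kg/m³ × 9.8 m/s²) = 2.240×10^8 Pa / 34104 Pa/m = 6568.1 m
= 6.5681 km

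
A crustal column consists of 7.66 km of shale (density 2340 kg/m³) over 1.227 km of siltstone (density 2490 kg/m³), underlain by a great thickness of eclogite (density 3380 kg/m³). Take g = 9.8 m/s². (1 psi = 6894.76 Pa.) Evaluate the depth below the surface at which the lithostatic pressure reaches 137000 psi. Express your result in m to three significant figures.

31200 m

Pressure at base of upper layers: 2340×9.8×7660 + 2490×9.8×1227 = 2.056×10^8 Pa = 29820 psi
Remaining pressure to be supplied by eclogite: 9.446×10^8 − 2.056×10^8 = 7.390×10^8 Pa
Additional depth in eclogite = 7.390×10^8 Pa / (3380 kg/m³ × 9.8 m/s²) = 22310 m
Total depth = 8887 m + 22310 m = 31197 m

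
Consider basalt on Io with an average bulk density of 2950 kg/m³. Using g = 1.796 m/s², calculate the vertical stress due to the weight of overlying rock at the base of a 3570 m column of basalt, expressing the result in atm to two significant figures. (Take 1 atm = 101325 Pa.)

190 atm

basalt: 2950 kg/m³ × 1.796 m/s² × 3570 m = 1.891×10^7 Pa = 186.7 atm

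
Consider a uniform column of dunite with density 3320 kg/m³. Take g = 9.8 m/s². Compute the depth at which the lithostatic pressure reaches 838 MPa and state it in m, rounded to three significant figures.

h = P/(ρg) = 838 MPa / (3320 kg/m³ × 9.8 m/s²) = 8.380×10^8 Pa / 32536 Pa/m = 25756 m

25800 m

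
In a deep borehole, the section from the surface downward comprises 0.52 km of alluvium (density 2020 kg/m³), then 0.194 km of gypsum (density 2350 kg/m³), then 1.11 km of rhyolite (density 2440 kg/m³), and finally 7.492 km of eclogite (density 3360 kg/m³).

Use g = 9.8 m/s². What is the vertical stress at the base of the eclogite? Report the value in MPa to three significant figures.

288 MPa

alluvium: 2020 kg/m³ × 9.8 m/s² × 520 m = 1.029×10^7 Pa = 10.29 MPa
gypsum: 2350 kg/m³ × 9.8 m/s² × 194 m = 4.468×10^6 Pa = 4.468 MPa
rhyolite: 2440 kg/m³ × 9.8 m/s² × 1110 m = 2.654×10^7 Pa = 26.54 MPa
eclogite: 3360 kg/m³ × 9.8 m/s² × 7492 m = 2.467×10^8 Pa = 246.7 MPa
Total = 10.29 + 4.468 + 26.54 + 246.7 = 288.00 MPa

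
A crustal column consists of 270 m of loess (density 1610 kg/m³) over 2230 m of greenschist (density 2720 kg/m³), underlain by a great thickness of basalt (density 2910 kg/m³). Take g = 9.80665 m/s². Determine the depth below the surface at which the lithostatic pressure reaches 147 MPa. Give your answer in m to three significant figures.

5420 m

Pressure at base of upper layers: 1610×9.80665×270 + 2720×9.80665×2230 = 6.375×10^7 Pa = 63.75 MPa
Remaining pressure to be supplied by basalt: 1.470×10^8 − 6.375×10^7 = 8.325×10^7 Pa
Additional depth in basalt = 8.325×10^7 Pa / (2910 kg/m³ × 9.80665 m/s²) = 2917.4 m
Total depth = 2500 m + 2917.4 m = 5417.4 m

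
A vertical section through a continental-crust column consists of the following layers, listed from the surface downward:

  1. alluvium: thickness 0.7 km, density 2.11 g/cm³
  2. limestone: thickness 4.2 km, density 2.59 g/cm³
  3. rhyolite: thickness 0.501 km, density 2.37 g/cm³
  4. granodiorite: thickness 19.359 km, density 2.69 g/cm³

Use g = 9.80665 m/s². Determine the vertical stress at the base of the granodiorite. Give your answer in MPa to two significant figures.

alluvium: 2110 kg/m³ × 9.80665 m/s² × 700 m = 1.448×10^7 Pa = 14.48 MPa
limestone: 2590 kg/m³ × 9.80665 m/s² × 4200 m = 1.067×10^8 Pa = 106.7 MPa
rhyolite: 2370 kg/m³ × 9.80665 m/s² × 501 m = 1.164×10^7 Pa = 11.64 MPa
granodiorite: 2690 kg/m³ × 9.80665 m/s² × 19359 m = 5.107×10^8 Pa = 510.7 MPa
Total = 14.48 + 106.7 + 11.64 + 510.7 = 643.49 MPa

640 MPa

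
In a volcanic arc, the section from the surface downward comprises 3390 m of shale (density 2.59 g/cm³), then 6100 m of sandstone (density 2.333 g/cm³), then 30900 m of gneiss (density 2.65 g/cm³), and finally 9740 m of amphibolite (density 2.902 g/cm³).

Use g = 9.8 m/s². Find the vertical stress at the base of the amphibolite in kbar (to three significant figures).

shale: 2590 kg/m³ × 9.8 m/s² × 3390 m = 8.604×10^7 Pa = 0.8604 kbar
sandstone: 2333 kg/m³ × 9.8 m/s² × 6100 m = 1.395×10^8 Pa = 1.395 kbar
gneiss: 2650 kg/m³ × 9.8 m/s² × 30900 m = 8.025×10^8 Pa = 8.025 kbar
amphibolite: 2902 kg/m³ × 9.8 m/s² × 9740 m = 2.770×10^8 Pa = 2.770 kbar
Total = 0.8604 + 1.395 + 8.025 + 2.770 = 13.050 kbar

13.0 kbar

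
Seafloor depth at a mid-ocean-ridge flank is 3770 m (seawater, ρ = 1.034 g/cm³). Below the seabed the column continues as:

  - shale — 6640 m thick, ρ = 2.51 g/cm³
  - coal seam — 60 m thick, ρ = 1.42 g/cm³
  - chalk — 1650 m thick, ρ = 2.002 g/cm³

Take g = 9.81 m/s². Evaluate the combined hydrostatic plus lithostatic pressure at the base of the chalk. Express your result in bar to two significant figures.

2300 bar

seawater: 1034 kg/m³ × 9.81 m/s² × 3770 m = 3.824×10^7 Pa = 382.4 bar
shale: 2510 kg/m³ × 9.81 m/s² × 6640 m = 1.635×10^8 Pa = 1635 bar
coal seam: 1420 kg/m³ × 9.81 m/s² × 60 m = 8.358×10^5 Pa = 8.358 bar
chalk: 2002 kg/m³ × 9.81 m/s² × 1650 m = 3.241×10^7 Pa = 324.1 bar
Total = 382.4 + 1635 + 8.358 + 324.1 = 2349.8 bar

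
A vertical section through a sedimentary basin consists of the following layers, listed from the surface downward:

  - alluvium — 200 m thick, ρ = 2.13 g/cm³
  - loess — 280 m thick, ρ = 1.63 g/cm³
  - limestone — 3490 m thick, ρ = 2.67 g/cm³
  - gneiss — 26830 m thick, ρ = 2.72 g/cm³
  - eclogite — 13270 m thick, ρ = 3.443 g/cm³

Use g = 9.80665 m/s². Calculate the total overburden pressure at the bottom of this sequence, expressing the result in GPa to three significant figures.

alluvium: 2130 kg/m³ × 9.80665 m/s² × 200 m = 4.178×10^6 Pa = 4.178×10^-3 GPa
loess: 1630 kg/m³ × 9.80665 m/s² × 280 m = 4.476×10^6 Pa = 4.476×10^-3 GPa
limestone: 2670 kg/m³ × 9.80665 m/s² × 3490 m = 9.138×10^7 Pa = 0.09138 GPa
gneiss: 2720 kg/m³ × 9.80665 m/s² × 26830 m = 7.157×10^8 Pa = 0.7157 GPa
eclogite: 3443 kg/m³ × 9.80665 m/s² × 13270 m = 4.481×10^8 Pa = 0.4481 GPa
Total = 4.178×10^-3 + 4.476×10^-3 + 0.09138 + 0.7157 + 0.4481 = 1.2638 GPa

1.26 GPa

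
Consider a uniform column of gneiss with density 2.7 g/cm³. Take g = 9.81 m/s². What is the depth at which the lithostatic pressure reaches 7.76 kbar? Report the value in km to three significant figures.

29.3 km

h = P/(ρg) = 7.76 kbar / (2700 kg/m³ × 9.81 m/s²) = 7.760×10^8 Pa / 26487 Pa/m = 29297 m
= 29.297 km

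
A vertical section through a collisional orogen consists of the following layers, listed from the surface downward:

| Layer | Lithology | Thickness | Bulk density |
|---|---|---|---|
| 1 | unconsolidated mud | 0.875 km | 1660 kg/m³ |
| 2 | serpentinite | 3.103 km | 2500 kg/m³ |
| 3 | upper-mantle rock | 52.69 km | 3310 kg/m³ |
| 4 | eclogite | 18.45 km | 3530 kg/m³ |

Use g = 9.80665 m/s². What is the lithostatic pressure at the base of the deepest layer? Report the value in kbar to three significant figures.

24.4 kbar

unconsolidated mud: 1660 kg/m³ × 9.80665 m/s² × 875 m = 1.424×10^7 Pa = 0.1424 kbar
serpentinite: 2500 kg/m³ × 9.80665 m/s² × 3103 m = 7.608×10^7 Pa = 0.7608 kbar
upper-mantle rock: 3310 kg/m³ × 9.80665 m/s² × 52690 m = 1.710×10^9 Pa = 17.10 kbar
eclogite: 3530 kg/m³ × 9.80665 m/s² × 18450 m = 6.387×10^8 Pa = 6.387 kbar
Total = 0.1424 + 0.7608 + 17.10 + 6.387 = 24.393 kbar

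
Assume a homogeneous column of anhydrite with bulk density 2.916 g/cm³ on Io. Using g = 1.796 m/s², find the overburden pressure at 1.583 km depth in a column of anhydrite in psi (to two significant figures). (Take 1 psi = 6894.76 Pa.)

anhydrite: 2916 kg/m³ × 1.796 m/s² × 1583 m = 8.290×10^6 Pa = 1202 psi

1200 psi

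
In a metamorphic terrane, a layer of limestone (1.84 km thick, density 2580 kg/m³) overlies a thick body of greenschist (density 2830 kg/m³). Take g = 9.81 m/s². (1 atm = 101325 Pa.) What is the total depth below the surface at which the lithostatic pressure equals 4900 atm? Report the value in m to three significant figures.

Pressure at base of upper layers: 2580×9.81×1840 = 4.657×10^7 Pa = 459.6 atm
Remaining pressure to be supplied by greenschist: 4.965×10^8 − 4.657×10^7 = 4.499×10^8 Pa
Additional depth in greenschist = 4.499×10^8 Pa / (2830 kg/m³ × 9.81 m/s²) = 16206 m
Total depth = 1840 m + 16206 m = 18046 m

18000 m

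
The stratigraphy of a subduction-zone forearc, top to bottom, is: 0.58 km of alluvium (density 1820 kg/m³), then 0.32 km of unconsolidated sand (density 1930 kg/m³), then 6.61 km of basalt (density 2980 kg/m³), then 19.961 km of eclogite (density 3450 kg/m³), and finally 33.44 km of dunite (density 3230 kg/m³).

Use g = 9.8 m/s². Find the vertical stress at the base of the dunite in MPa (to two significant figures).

alluvium: 1820 kg/m³ × 9.8 m/s² × 580 m = 1.034×10^7 Pa = 10.34 MPa
unconsolidated sand: 1930 kg/m³ × 9.8 m/s² × 320 m = 6.052×10^6 Pa = 6.052 MPa
basalt: 2980 kg/m³ × 9.8 m/s² × 6610 m = 1.930×10^8 Pa = 193.0 MPa
eclogite: 3450 kg/m³ × 9.8 m/s² × 19961 m = 6.749×10^8 Pa = 674.9 MPa
dunite: 3230 kg/m³ × 9.8 m/s² × 33440 m = 1.059×10^9 Pa = 1059 MPa
Total = 10.34 + 6.052 + 193.0 + 674.9 + 1059 = 1942.8 MPa

1900 MPa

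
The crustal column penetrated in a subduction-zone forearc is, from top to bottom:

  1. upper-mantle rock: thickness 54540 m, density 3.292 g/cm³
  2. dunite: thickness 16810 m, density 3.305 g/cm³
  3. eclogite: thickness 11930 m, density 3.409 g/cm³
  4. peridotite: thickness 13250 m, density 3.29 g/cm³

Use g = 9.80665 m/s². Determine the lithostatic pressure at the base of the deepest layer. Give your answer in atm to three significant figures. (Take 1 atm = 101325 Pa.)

30900 atm

upper-mantle rock: 3292 kg/m³ × 9.80665 m/s² × 54540 m = 1.761×10^9 Pa = 17377 atm
dunite: 3305 kg/m³ × 9.80665 m/s² × 16810 m = 5.448×10^8 Pa = 5377 atm
eclogite: 3409 kg/m³ × 9.80665 m/s² × 11930 m = 3.988×10^8 Pa = 3936 atm
peridotite: 3290 kg/m³ × 9.80665 m/s² × 13250 m = 4.275×10^8 Pa = 4219 atm
Total = 17377 + 5377 + 3936 + 4219 = 30909 atm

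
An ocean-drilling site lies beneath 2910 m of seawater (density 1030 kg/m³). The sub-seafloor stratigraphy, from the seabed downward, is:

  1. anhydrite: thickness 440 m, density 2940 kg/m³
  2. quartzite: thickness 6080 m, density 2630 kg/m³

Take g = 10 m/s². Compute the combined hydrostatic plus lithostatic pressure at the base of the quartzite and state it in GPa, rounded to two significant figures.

0.20 GPa

seawater: 1030 kg/m³ × 10 m/s² × 2910 m = 2.997×10^7 Pa = 0.02997 GPa
anhydrite: 2940 kg/m³ × 10 m/s² × 440 m = 1.294×10^7 Pa = 0.01294 GPa
quartzite: 2630 kg/m³ × 10 m/s² × 6080 m = 1.599×10^8 Pa = 0.1599 GPa
Total = 0.02997 + 0.01294 + 0.1599 = 0.20281 GPa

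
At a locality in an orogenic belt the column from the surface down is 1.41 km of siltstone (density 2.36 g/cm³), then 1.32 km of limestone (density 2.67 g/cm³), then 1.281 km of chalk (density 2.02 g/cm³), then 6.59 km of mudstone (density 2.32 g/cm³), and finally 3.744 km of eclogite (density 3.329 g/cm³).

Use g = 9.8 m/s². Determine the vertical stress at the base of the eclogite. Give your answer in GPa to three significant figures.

0.364 GPa

siltstone: 2360 kg/m³ × 9.8 m/s² × 1410 m = 3.261×10^7 Pa = 0.03261 GPa
limestone: 2670 kg/m³ × 9.8 m/s² × 1320 m = 3.454×10^7 Pa = 0.03454 GPa
chalk: 2020 kg/m³ × 9.8 m/s² × 1281 m = 2.536×10^7 Pa = 0.02536 GPa
mudstone: 2320 kg/m³ × 9.8 m/s² × 6590 m = 1.498×10^8 Pa = 0.1498 GPa
eclogite: 3329 kg/m³ × 9.8 m/s² × 3744 m = 1.221×10^8 Pa = 0.1221 GPa
Total = 0.03261 + 0.03454 + 0.02536 + 0.1498 + 0.1221 = 0.36448 GPa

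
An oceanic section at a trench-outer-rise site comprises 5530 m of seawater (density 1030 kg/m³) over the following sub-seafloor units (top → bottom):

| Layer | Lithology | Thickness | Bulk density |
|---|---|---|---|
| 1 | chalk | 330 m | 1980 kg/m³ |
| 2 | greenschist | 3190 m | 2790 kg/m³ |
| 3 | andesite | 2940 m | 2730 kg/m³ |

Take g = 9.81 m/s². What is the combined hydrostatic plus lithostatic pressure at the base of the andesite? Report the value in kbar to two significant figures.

seawater: 1030 kg/m³ × 9.81 m/s² × 5530 m = 5.588×10^7 Pa = 0.5588 kbar
chalk: 1980 kg/m³ × 9.81 m/s² × 330 m = 6.410×10^6 Pa = 0.06410 kbar
greenschist: 2790 kg/m³ × 9.81 m/s² × 3190 m = 8.731×10^7 Pa = 0.8731 kbar
andesite: 2730 kg/m³ × 9.81 m/s² × 2940 m = 7.874×10^7 Pa = 0.7874 kbar
Total = 0.5588 + 0.06410 + 0.8731 + 0.7874 = 2.2833 kbar

2.3 kbar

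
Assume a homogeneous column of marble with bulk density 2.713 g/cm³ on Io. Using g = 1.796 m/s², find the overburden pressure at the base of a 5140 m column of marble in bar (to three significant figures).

250 bar

marble: 2713 kg/m³ × 1.796 m/s² × 5140 m = 2.504×10^7 Pa = 250.4 bar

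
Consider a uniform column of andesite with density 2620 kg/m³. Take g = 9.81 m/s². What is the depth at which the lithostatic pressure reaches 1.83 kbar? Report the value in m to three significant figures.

h = P/(ρg) = 1.83 kbar / (2620 kg/m³ × 9.81 m/s²) = 1.830×10^8 Pa / 25702 Pa/m = 7120.0 m

7120 m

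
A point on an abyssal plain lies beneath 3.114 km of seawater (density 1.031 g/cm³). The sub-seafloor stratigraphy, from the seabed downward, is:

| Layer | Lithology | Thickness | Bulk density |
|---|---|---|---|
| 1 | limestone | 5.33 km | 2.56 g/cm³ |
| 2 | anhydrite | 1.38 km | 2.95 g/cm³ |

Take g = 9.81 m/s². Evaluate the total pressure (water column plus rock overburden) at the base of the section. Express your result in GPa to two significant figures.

seawater: 1031 kg/m³ × 9.81 m/s² × 3114 m = 3.150×10^7 Pa = 0.03150 GPa
limestone: 2560 kg/m³ × 9.81 m/s² × 5330 m = 1.339×10^8 Pa = 0.1339 GPa
anhydrite: 2950 kg/m³ × 9.81 m/s² × 1380 m = 3.994×10^7 Pa = 0.03994 GPa
Total = 0.03150 + 0.1339 + 0.03994 = 0.20529 GPa

0.21 GPa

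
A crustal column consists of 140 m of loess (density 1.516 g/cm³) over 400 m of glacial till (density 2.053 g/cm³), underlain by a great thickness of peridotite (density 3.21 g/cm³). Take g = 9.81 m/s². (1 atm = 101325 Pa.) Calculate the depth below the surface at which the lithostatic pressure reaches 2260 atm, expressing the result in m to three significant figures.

Pressure at base of upper layers: 1516×9.81×140 + 2053×9.81×400 = 1.014×10^7 Pa = 100.1 atm
Remaining pressure to be supplied by peridotite: 2.290×10^8 − 1.014×10^7 = 2.189×10^8 Pa
Additional depth in peridotite = 2.189×10^8 Pa / (3210 kg/m³ × 9.81 m/s²) = 6950.0 m
Total depth = 540 m + 6950.0 m = 7490.0 m

7490 m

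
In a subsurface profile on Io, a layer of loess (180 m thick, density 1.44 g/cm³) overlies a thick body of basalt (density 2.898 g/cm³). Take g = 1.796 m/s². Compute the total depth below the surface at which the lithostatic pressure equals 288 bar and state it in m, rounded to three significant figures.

Pressure at base of upper layers: 1440×1.796×180 = 4.655×10^5 Pa = 4.655 bar
Remaining pressure to be supplied by basalt: 2.880×10^7 − 4.655×10^5 = 2.833×10^7 Pa
Additional depth in basalt = 2.833×10^7 Pa / (2898 kg/m³ × 1.796 m/s²) = 5443.9 m
Total depth = 180 m + 5443.9 m = 5623.9 m

5620 m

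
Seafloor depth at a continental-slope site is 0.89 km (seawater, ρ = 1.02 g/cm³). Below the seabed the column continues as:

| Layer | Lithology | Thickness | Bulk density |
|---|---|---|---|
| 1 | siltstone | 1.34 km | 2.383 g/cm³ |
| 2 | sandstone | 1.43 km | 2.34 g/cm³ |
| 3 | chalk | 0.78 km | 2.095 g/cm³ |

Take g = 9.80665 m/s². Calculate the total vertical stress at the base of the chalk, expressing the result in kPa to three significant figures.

89100 kPa

seawater: 1020 kg/m³ × 9.80665 m/s² × 890 m = 8.902×10^6 Pa = 8902 kPa
siltstone: 2383 kg/m³ × 9.80665 m/s² × 1340 m = 3.131×10^7 Pa = 31315 kPa
sandstone: 2340 kg/m³ × 9.80665 m/s² × 1430 m = 3.282×10^7 Pa = 32815 kPa
chalk: 2095 kg/m³ × 9.80665 m/s² × 780 m = 1.603×10^7 Pa = 16025 kPa
Total = 8902 + 31315 + 32815 + 16025 = 89057 kPa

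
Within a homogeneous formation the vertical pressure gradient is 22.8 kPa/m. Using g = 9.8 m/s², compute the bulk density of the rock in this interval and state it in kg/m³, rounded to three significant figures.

2330 kg/m³

ρ = (dP/dz)/g = 22.8 kPa/m / 9.8 m/s² = 22800 Pa/m / 9.8 m/s² = 2326.5 kg/m³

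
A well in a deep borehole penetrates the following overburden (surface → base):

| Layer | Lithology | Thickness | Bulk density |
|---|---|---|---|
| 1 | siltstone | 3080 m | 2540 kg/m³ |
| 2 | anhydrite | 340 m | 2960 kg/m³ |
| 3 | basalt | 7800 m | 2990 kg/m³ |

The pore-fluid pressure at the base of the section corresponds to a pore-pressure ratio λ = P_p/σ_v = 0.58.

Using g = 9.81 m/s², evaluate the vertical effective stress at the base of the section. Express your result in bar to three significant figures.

Overburden (lithostatic) stress σ_v:
siltstone: 2540 kg/m³ × 9.81 m/s² × 3080 m = 7.675×10^7 Pa = 76.75 MPa
anhydrite: 2960 kg/m³ × 9.81 m/s² × 340 m = 9.873×10^6 Pa = 9.873 MPa
basalt: 2990 kg/m³ × 9.81 m/s² × 7800 m = 2.288×10^8 Pa = 228.8 MPa
Total = 76.75 + 9.873 + 228.8 = 315.41 MPa
Pore pressure P_p = λ·σ_v = 0.58 × 315.4 MPa = 182.9 MPa
Effective stress σ' = σ_v − P_p = 315.4 − 182.9 = 132.47 MPa = 1324.7 bar

1320 bar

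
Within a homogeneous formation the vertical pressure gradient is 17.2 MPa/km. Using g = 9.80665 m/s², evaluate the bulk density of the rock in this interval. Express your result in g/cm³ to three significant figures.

1.75 g/cm³

ρ = (dP/dz)/g = 17.2 MPa/km / 9.80665 m/s² = 17200 Pa/m / 9.80665 m/s² = 1753.9 kg/m³
= 1.754 g/cm³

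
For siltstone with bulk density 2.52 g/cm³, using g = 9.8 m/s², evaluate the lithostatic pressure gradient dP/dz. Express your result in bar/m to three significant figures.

dP/dz = ρg = 2520 kg/m³ × 9.8 m/s² = 24696 Pa/m
= 24696 Pa/m × (1 bar/m / 1.0000×10^5 Pa/m) = 0.24696 bar/m

0.247 bar/m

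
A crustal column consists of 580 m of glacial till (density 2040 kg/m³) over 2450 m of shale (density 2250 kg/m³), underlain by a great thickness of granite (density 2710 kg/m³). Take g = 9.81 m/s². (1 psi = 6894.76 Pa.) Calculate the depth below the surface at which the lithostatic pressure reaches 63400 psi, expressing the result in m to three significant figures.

Pressure at base of upper layers: 2040×9.81×580 + 2250×9.81×2450 = 6.568×10^7 Pa = 9527 psi
Remaining pressure to be supplied by granite: 4.371×10^8 − 6.568×10^7 = 3.714×10^8 Pa
Additional depth in granite = 3.714×10^8 Pa / (2710 kg/m³ × 9.81 m/s²) = 13972 m
Total depth = 3030 m + 13972 m = 17002 m

17000 m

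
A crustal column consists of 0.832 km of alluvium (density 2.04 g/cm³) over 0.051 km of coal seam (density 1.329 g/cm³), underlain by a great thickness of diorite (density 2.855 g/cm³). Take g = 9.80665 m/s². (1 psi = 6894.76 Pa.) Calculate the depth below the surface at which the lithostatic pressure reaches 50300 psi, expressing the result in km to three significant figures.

Pressure at base of upper layers: 2040×9.80665×832 + 1329×9.80665×51 = 1.731×10^7 Pa = 2511 psi
Remaining pressure to be supplied by diorite: 3.468×10^8 − 1.731×10^7 = 3.295×10^8 Pa
Additional depth in diorite = 3.295×10^8 Pa / (2855 kg/m³ × 9.80665 m/s²) = 11769 m
Total depth = 883 m + 11769 m = 12652 m
= 12.652 km

12.7 km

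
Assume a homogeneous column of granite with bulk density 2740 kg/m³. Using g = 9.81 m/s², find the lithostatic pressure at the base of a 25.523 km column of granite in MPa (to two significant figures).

granite: 2740 kg/m³ × 9.81 m/s² × 25523 m = 6.860×10^8 Pa = 686.0 MPa

690 MPa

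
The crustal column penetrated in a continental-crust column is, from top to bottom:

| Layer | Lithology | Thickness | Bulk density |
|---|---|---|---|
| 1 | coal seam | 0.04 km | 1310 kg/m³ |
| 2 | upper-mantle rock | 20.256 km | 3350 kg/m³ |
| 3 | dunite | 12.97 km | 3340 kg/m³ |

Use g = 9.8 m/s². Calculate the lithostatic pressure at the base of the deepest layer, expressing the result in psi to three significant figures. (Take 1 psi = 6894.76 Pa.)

158000 psi

coal seam: 1310 kg/m³ × 9.8 m/s² × 40 m = 5.135×10^5 Pa = 74.48 psi
upper-mantle rock: 3350 kg/m³ × 9.8 m/s² × 20256 m = 6.650×10^8 Pa = 96451 psi
dunite: 3340 kg/m³ × 9.8 m/s² × 12970 m = 4.245×10^8 Pa = 61573 psi
Total = 74.48 + 96451 + 61573 = 1.5810×10^5 psi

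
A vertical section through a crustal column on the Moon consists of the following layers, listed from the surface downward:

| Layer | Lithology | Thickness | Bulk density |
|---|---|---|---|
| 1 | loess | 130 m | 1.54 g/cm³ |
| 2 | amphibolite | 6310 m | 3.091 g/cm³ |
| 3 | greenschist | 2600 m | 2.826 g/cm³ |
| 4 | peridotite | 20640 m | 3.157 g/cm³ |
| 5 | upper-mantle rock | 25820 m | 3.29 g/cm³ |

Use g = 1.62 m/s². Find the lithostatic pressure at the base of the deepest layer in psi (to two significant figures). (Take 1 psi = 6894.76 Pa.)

42000 psi

loess: 1540 kg/m³ × 1.62 m/s² × 130 m = 3.243×10^5 Pa = 47.04 psi
amphibolite: 3091 kg/m³ × 1.62 m/s² × 6310 m = 3.160×10^7 Pa = 4583 psi
greenschist: 2826 kg/m³ × 1.62 m/s² × 2600 m = 1.190×10^7 Pa = 1726 psi
peridotite: 3157 kg/m³ × 1.62 m/s² × 20640 m = 1.056×10^8 Pa = 15310 psi
upper-mantle rock: 3290 kg/m³ × 1.62 m/s² × 25820 m = 1.376×10^8 Pa = 19959 psi
Total = 47.04 + 4583 + 1726 + 15310 + 19959 = 41626 psi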